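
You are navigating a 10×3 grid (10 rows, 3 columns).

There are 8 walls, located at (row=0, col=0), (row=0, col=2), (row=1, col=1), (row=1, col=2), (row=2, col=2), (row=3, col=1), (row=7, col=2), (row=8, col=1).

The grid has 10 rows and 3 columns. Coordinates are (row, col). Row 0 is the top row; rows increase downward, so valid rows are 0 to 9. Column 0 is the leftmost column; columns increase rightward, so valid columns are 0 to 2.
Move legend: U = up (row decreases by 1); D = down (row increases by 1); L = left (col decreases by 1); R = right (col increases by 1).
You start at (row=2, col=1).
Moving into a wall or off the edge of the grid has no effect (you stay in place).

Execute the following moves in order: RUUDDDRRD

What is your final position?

Start: (row=2, col=1)
  R (right): blocked, stay at (row=2, col=1)
  U (up): blocked, stay at (row=2, col=1)
  U (up): blocked, stay at (row=2, col=1)
  [×3]D (down): blocked, stay at (row=2, col=1)
  R (right): blocked, stay at (row=2, col=1)
  R (right): blocked, stay at (row=2, col=1)
  D (down): blocked, stay at (row=2, col=1)
Final: (row=2, col=1)

Answer: Final position: (row=2, col=1)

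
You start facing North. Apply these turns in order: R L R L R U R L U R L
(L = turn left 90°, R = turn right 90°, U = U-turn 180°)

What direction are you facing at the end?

Start: North
  R (right (90° clockwise)) -> East
  L (left (90° counter-clockwise)) -> North
  R (right (90° clockwise)) -> East
  L (left (90° counter-clockwise)) -> North
  R (right (90° clockwise)) -> East
  U (U-turn (180°)) -> West
  R (right (90° clockwise)) -> North
  L (left (90° counter-clockwise)) -> West
  U (U-turn (180°)) -> East
  R (right (90° clockwise)) -> South
  L (left (90° counter-clockwise)) -> East
Final: East

Answer: Final heading: East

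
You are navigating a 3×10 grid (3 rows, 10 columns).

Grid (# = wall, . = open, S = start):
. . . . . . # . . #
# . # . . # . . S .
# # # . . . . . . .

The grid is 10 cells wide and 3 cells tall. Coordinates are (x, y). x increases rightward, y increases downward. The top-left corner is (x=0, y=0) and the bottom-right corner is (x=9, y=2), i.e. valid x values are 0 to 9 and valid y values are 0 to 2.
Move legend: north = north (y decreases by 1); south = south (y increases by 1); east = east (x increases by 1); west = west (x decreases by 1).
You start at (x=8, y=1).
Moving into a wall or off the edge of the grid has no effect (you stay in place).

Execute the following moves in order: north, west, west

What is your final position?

Answer: Final position: (x=7, y=0)

Derivation:
Start: (x=8, y=1)
  north (north): (x=8, y=1) -> (x=8, y=0)
  west (west): (x=8, y=0) -> (x=7, y=0)
  west (west): blocked, stay at (x=7, y=0)
Final: (x=7, y=0)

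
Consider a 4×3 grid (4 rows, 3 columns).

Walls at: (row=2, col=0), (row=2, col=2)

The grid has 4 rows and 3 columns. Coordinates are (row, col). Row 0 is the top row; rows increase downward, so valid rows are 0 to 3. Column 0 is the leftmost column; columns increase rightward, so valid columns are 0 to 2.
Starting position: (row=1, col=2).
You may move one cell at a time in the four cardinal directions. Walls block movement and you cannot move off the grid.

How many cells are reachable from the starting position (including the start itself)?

BFS flood-fill from (row=1, col=2):
  Distance 0: (row=1, col=2)
  Distance 1: (row=0, col=2), (row=1, col=1)
  Distance 2: (row=0, col=1), (row=1, col=0), (row=2, col=1)
  Distance 3: (row=0, col=0), (row=3, col=1)
  Distance 4: (row=3, col=0), (row=3, col=2)
Total reachable: 10 (grid has 10 open cells total)

Answer: Reachable cells: 10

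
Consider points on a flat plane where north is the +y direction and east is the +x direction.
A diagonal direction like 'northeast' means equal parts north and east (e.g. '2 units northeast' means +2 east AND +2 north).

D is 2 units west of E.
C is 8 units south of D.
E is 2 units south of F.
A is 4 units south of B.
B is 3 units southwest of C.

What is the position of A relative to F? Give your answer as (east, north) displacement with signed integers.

Answer: A is at (east=-5, north=-17) relative to F.

Derivation:
Place F at the origin (east=0, north=0).
  E is 2 units south of F: delta (east=+0, north=-2); E at (east=0, north=-2).
  D is 2 units west of E: delta (east=-2, north=+0); D at (east=-2, north=-2).
  C is 8 units south of D: delta (east=+0, north=-8); C at (east=-2, north=-10).
  B is 3 units southwest of C: delta (east=-3, north=-3); B at (east=-5, north=-13).
  A is 4 units south of B: delta (east=+0, north=-4); A at (east=-5, north=-17).
Therefore A relative to F: (east=-5, north=-17).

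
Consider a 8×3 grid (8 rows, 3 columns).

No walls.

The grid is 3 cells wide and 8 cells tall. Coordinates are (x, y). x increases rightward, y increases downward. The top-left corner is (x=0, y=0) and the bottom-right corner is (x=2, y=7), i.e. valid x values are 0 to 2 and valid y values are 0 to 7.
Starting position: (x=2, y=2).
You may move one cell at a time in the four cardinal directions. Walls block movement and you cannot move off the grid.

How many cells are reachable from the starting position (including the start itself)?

Answer: Reachable cells: 24

Derivation:
BFS flood-fill from (x=2, y=2):
  Distance 0: (x=2, y=2)
  Distance 1: (x=2, y=1), (x=1, y=2), (x=2, y=3)
  Distance 2: (x=2, y=0), (x=1, y=1), (x=0, y=2), (x=1, y=3), (x=2, y=4)
  Distance 3: (x=1, y=0), (x=0, y=1), (x=0, y=3), (x=1, y=4), (x=2, y=5)
  Distance 4: (x=0, y=0), (x=0, y=4), (x=1, y=5), (x=2, y=6)
  Distance 5: (x=0, y=5), (x=1, y=6), (x=2, y=7)
  Distance 6: (x=0, y=6), (x=1, y=7)
  Distance 7: (x=0, y=7)
Total reachable: 24 (grid has 24 open cells total)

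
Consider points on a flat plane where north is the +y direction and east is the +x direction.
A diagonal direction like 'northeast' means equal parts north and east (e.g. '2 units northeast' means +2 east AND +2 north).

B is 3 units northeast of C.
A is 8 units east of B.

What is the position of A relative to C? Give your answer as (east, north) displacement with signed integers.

Answer: A is at (east=11, north=3) relative to C.

Derivation:
Place C at the origin (east=0, north=0).
  B is 3 units northeast of C: delta (east=+3, north=+3); B at (east=3, north=3).
  A is 8 units east of B: delta (east=+8, north=+0); A at (east=11, north=3).
Therefore A relative to C: (east=11, north=3).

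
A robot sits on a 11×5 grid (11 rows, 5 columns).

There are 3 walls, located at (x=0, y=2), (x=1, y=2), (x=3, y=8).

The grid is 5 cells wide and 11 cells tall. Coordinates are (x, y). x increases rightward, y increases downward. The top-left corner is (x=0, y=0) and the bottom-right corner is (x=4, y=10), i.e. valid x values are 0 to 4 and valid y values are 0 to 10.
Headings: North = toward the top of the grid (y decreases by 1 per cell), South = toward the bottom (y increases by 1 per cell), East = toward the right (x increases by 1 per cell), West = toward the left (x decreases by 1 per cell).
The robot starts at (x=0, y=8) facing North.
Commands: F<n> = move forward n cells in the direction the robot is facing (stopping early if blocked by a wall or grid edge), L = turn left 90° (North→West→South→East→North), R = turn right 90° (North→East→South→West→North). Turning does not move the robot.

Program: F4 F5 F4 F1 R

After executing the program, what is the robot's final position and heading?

Answer: Final position: (x=0, y=3), facing East

Derivation:
Start: (x=0, y=8), facing North
  F4: move forward 4, now at (x=0, y=4)
  F5: move forward 1/5 (blocked), now at (x=0, y=3)
  F4: move forward 0/4 (blocked), now at (x=0, y=3)
  F1: move forward 0/1 (blocked), now at (x=0, y=3)
  R: turn right, now facing East
Final: (x=0, y=3), facing East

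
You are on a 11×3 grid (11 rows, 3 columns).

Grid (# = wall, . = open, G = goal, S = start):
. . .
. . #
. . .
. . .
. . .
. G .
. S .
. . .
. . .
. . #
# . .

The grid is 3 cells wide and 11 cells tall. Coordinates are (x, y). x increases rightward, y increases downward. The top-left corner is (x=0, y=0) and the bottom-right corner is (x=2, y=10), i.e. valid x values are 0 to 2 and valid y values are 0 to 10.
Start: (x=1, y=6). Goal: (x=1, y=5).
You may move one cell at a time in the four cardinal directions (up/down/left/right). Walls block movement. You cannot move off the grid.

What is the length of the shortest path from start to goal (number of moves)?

Answer: Shortest path length: 1

Derivation:
BFS from (x=1, y=6) until reaching (x=1, y=5):
  Distance 0: (x=1, y=6)
  Distance 1: (x=1, y=5), (x=0, y=6), (x=2, y=6), (x=1, y=7)  <- goal reached here
One shortest path (1 moves): (x=1, y=6) -> (x=1, y=5)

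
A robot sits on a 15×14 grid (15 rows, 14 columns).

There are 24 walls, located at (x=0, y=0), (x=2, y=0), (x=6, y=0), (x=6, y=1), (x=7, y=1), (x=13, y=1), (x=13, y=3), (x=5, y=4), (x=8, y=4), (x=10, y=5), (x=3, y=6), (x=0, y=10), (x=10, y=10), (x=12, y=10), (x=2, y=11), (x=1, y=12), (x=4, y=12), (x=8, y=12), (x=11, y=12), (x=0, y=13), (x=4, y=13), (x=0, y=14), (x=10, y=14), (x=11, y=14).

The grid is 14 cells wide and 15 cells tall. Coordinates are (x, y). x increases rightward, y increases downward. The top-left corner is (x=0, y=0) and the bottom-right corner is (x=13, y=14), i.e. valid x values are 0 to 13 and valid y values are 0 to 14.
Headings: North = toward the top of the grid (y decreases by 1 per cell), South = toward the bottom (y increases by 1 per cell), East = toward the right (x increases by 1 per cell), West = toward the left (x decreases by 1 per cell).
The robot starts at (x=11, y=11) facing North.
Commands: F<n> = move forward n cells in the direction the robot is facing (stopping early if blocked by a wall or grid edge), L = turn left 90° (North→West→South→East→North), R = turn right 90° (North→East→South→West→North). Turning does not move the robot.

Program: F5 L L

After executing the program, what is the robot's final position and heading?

Answer: Final position: (x=11, y=6), facing South

Derivation:
Start: (x=11, y=11), facing North
  F5: move forward 5, now at (x=11, y=6)
  L: turn left, now facing West
  L: turn left, now facing South
Final: (x=11, y=6), facing South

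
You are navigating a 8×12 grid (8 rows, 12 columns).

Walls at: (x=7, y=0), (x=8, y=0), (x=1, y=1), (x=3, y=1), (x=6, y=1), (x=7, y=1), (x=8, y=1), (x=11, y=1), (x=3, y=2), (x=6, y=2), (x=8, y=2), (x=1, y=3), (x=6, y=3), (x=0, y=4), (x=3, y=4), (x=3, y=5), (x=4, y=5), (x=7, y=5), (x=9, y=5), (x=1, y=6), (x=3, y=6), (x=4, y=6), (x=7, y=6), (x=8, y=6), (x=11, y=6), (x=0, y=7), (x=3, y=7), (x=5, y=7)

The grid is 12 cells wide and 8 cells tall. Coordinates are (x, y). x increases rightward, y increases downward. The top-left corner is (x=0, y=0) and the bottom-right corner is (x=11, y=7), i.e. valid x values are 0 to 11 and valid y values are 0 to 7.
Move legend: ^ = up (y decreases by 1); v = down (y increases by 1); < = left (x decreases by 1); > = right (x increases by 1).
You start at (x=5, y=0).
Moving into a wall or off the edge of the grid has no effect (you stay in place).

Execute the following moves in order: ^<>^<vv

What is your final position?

Start: (x=5, y=0)
  ^ (up): blocked, stay at (x=5, y=0)
  < (left): (x=5, y=0) -> (x=4, y=0)
  > (right): (x=4, y=0) -> (x=5, y=0)
  ^ (up): blocked, stay at (x=5, y=0)
  < (left): (x=5, y=0) -> (x=4, y=0)
  v (down): (x=4, y=0) -> (x=4, y=1)
  v (down): (x=4, y=1) -> (x=4, y=2)
Final: (x=4, y=2)

Answer: Final position: (x=4, y=2)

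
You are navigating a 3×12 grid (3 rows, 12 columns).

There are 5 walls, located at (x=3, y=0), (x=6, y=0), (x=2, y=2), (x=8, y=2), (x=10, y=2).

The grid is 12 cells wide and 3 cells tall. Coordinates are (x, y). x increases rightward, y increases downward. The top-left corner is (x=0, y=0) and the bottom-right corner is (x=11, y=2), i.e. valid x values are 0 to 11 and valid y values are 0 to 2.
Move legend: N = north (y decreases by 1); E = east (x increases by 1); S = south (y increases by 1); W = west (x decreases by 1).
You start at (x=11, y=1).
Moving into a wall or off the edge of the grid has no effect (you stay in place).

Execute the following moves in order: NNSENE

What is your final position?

Answer: Final position: (x=11, y=0)

Derivation:
Start: (x=11, y=1)
  N (north): (x=11, y=1) -> (x=11, y=0)
  N (north): blocked, stay at (x=11, y=0)
  S (south): (x=11, y=0) -> (x=11, y=1)
  E (east): blocked, stay at (x=11, y=1)
  N (north): (x=11, y=1) -> (x=11, y=0)
  E (east): blocked, stay at (x=11, y=0)
Final: (x=11, y=0)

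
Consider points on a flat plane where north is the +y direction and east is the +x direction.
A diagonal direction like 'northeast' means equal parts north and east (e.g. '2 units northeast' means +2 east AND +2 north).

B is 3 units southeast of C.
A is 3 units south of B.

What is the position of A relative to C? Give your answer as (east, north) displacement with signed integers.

Answer: A is at (east=3, north=-6) relative to C.

Derivation:
Place C at the origin (east=0, north=0).
  B is 3 units southeast of C: delta (east=+3, north=-3); B at (east=3, north=-3).
  A is 3 units south of B: delta (east=+0, north=-3); A at (east=3, north=-6).
Therefore A relative to C: (east=3, north=-6).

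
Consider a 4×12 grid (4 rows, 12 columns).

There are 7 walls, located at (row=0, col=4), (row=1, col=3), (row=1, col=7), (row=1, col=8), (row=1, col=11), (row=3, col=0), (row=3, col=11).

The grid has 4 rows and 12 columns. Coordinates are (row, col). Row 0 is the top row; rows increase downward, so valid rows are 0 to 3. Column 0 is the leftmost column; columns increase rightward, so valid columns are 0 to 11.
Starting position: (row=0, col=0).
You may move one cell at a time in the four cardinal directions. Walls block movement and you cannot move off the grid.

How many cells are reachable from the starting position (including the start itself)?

BFS flood-fill from (row=0, col=0):
  Distance 0: (row=0, col=0)
  Distance 1: (row=0, col=1), (row=1, col=0)
  Distance 2: (row=0, col=2), (row=1, col=1), (row=2, col=0)
  Distance 3: (row=0, col=3), (row=1, col=2), (row=2, col=1)
  Distance 4: (row=2, col=2), (row=3, col=1)
  Distance 5: (row=2, col=3), (row=3, col=2)
  Distance 6: (row=2, col=4), (row=3, col=3)
  Distance 7: (row=1, col=4), (row=2, col=5), (row=3, col=4)
  Distance 8: (row=1, col=5), (row=2, col=6), (row=3, col=5)
  Distance 9: (row=0, col=5), (row=1, col=6), (row=2, col=7), (row=3, col=6)
  Distance 10: (row=0, col=6), (row=2, col=8), (row=3, col=7)
  Distance 11: (row=0, col=7), (row=2, col=9), (row=3, col=8)
  Distance 12: (row=0, col=8), (row=1, col=9), (row=2, col=10), (row=3, col=9)
  Distance 13: (row=0, col=9), (row=1, col=10), (row=2, col=11), (row=3, col=10)
  Distance 14: (row=0, col=10)
  Distance 15: (row=0, col=11)
Total reachable: 41 (grid has 41 open cells total)

Answer: Reachable cells: 41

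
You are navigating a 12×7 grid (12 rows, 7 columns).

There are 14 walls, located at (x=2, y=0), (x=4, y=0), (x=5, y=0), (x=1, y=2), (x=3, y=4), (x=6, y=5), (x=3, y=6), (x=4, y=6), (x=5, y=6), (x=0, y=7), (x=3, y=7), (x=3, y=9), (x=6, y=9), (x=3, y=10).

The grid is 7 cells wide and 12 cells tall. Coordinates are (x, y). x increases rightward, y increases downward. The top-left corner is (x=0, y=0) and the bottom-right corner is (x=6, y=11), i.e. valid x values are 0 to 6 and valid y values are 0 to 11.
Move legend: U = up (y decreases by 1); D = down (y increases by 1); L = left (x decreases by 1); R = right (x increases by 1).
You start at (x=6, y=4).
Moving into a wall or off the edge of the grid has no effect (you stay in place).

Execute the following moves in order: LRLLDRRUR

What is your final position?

Start: (x=6, y=4)
  L (left): (x=6, y=4) -> (x=5, y=4)
  R (right): (x=5, y=4) -> (x=6, y=4)
  L (left): (x=6, y=4) -> (x=5, y=4)
  L (left): (x=5, y=4) -> (x=4, y=4)
  D (down): (x=4, y=4) -> (x=4, y=5)
  R (right): (x=4, y=5) -> (x=5, y=5)
  R (right): blocked, stay at (x=5, y=5)
  U (up): (x=5, y=5) -> (x=5, y=4)
  R (right): (x=5, y=4) -> (x=6, y=4)
Final: (x=6, y=4)

Answer: Final position: (x=6, y=4)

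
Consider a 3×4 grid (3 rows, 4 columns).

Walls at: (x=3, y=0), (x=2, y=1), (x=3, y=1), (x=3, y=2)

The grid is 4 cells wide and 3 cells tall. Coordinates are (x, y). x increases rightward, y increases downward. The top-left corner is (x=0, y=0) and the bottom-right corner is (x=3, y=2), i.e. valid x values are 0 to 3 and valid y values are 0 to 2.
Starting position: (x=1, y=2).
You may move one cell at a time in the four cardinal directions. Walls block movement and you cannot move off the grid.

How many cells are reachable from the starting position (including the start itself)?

BFS flood-fill from (x=1, y=2):
  Distance 0: (x=1, y=2)
  Distance 1: (x=1, y=1), (x=0, y=2), (x=2, y=2)
  Distance 2: (x=1, y=0), (x=0, y=1)
  Distance 3: (x=0, y=0), (x=2, y=0)
Total reachable: 8 (grid has 8 open cells total)

Answer: Reachable cells: 8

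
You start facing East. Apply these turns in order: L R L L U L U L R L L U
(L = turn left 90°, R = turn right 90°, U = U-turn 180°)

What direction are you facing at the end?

Start: East
  L (left (90° counter-clockwise)) -> North
  R (right (90° clockwise)) -> East
  L (left (90° counter-clockwise)) -> North
  L (left (90° counter-clockwise)) -> West
  U (U-turn (180°)) -> East
  L (left (90° counter-clockwise)) -> North
  U (U-turn (180°)) -> South
  L (left (90° counter-clockwise)) -> East
  R (right (90° clockwise)) -> South
  L (left (90° counter-clockwise)) -> East
  L (left (90° counter-clockwise)) -> North
  U (U-turn (180°)) -> South
Final: South

Answer: Final heading: South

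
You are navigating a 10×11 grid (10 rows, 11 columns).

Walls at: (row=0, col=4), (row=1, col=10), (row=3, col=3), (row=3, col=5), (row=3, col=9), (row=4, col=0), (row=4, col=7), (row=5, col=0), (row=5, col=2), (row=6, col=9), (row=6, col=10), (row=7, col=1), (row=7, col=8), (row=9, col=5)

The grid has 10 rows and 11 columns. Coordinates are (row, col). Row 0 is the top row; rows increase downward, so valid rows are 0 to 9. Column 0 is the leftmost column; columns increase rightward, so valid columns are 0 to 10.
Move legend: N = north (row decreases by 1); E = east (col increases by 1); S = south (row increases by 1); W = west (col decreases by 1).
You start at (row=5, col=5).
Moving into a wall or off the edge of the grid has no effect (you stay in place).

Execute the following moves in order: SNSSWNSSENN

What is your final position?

Start: (row=5, col=5)
  S (south): (row=5, col=5) -> (row=6, col=5)
  N (north): (row=6, col=5) -> (row=5, col=5)
  S (south): (row=5, col=5) -> (row=6, col=5)
  S (south): (row=6, col=5) -> (row=7, col=5)
  W (west): (row=7, col=5) -> (row=7, col=4)
  N (north): (row=7, col=4) -> (row=6, col=4)
  S (south): (row=6, col=4) -> (row=7, col=4)
  S (south): (row=7, col=4) -> (row=8, col=4)
  E (east): (row=8, col=4) -> (row=8, col=5)
  N (north): (row=8, col=5) -> (row=7, col=5)
  N (north): (row=7, col=5) -> (row=6, col=5)
Final: (row=6, col=5)

Answer: Final position: (row=6, col=5)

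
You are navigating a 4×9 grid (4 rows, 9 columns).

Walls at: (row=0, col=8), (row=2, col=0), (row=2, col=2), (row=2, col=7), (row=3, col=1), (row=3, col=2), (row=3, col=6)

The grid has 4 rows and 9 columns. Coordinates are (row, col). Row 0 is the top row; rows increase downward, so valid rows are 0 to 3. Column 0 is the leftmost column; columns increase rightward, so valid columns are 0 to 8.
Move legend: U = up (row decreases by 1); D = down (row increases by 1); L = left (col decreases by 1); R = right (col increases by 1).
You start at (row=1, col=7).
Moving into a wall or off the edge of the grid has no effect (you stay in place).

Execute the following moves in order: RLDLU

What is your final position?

Start: (row=1, col=7)
  R (right): (row=1, col=7) -> (row=1, col=8)
  L (left): (row=1, col=8) -> (row=1, col=7)
  D (down): blocked, stay at (row=1, col=7)
  L (left): (row=1, col=7) -> (row=1, col=6)
  U (up): (row=1, col=6) -> (row=0, col=6)
Final: (row=0, col=6)

Answer: Final position: (row=0, col=6)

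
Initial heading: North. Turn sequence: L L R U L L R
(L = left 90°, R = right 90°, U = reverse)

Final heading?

Start: North
  L (left (90° counter-clockwise)) -> West
  L (left (90° counter-clockwise)) -> South
  R (right (90° clockwise)) -> West
  U (U-turn (180°)) -> East
  L (left (90° counter-clockwise)) -> North
  L (left (90° counter-clockwise)) -> West
  R (right (90° clockwise)) -> North
Final: North

Answer: Final heading: North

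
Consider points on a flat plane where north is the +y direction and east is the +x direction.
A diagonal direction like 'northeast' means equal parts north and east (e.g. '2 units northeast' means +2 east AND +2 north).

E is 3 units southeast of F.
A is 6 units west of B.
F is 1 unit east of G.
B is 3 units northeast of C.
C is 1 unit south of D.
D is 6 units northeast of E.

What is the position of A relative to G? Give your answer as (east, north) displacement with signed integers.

Place G at the origin (east=0, north=0).
  F is 1 unit east of G: delta (east=+1, north=+0); F at (east=1, north=0).
  E is 3 units southeast of F: delta (east=+3, north=-3); E at (east=4, north=-3).
  D is 6 units northeast of E: delta (east=+6, north=+6); D at (east=10, north=3).
  C is 1 unit south of D: delta (east=+0, north=-1); C at (east=10, north=2).
  B is 3 units northeast of C: delta (east=+3, north=+3); B at (east=13, north=5).
  A is 6 units west of B: delta (east=-6, north=+0); A at (east=7, north=5).
Therefore A relative to G: (east=7, north=5).

Answer: A is at (east=7, north=5) relative to G.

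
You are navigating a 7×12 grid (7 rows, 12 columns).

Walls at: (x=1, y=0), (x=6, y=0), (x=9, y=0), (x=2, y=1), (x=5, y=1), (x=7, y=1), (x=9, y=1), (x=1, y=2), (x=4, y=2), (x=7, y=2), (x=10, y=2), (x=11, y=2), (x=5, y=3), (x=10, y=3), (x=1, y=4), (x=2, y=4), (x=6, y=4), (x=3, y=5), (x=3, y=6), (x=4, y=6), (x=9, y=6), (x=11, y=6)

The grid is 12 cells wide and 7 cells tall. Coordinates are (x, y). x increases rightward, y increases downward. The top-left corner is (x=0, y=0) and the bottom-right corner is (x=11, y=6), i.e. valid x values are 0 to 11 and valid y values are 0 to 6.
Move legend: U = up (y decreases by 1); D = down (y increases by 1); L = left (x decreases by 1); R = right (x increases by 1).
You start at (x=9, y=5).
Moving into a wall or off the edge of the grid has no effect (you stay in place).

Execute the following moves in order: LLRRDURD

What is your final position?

Answer: Final position: (x=10, y=5)

Derivation:
Start: (x=9, y=5)
  L (left): (x=9, y=5) -> (x=8, y=5)
  L (left): (x=8, y=5) -> (x=7, y=5)
  R (right): (x=7, y=5) -> (x=8, y=5)
  R (right): (x=8, y=5) -> (x=9, y=5)
  D (down): blocked, stay at (x=9, y=5)
  U (up): (x=9, y=5) -> (x=9, y=4)
  R (right): (x=9, y=4) -> (x=10, y=4)
  D (down): (x=10, y=4) -> (x=10, y=5)
Final: (x=10, y=5)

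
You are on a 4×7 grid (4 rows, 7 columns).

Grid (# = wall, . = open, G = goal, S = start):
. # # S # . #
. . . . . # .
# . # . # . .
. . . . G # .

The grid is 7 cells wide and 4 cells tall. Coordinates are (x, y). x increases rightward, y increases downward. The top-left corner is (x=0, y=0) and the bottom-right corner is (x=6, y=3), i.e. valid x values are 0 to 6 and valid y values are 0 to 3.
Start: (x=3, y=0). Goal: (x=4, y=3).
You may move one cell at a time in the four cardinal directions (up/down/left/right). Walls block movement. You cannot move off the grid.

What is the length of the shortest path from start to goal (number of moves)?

BFS from (x=3, y=0) until reaching (x=4, y=3):
  Distance 0: (x=3, y=0)
  Distance 1: (x=3, y=1)
  Distance 2: (x=2, y=1), (x=4, y=1), (x=3, y=2)
  Distance 3: (x=1, y=1), (x=3, y=3)
  Distance 4: (x=0, y=1), (x=1, y=2), (x=2, y=3), (x=4, y=3)  <- goal reached here
One shortest path (4 moves): (x=3, y=0) -> (x=3, y=1) -> (x=3, y=2) -> (x=3, y=3) -> (x=4, y=3)

Answer: Shortest path length: 4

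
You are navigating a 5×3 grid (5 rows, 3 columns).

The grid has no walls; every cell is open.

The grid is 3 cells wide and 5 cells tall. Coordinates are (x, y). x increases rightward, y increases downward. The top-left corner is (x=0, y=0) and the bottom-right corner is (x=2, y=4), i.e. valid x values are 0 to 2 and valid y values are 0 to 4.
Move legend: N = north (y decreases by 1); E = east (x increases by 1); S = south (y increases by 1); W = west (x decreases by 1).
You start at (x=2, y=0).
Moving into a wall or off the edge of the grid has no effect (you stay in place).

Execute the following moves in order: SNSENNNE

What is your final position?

Start: (x=2, y=0)
  S (south): (x=2, y=0) -> (x=2, y=1)
  N (north): (x=2, y=1) -> (x=2, y=0)
  S (south): (x=2, y=0) -> (x=2, y=1)
  E (east): blocked, stay at (x=2, y=1)
  N (north): (x=2, y=1) -> (x=2, y=0)
  N (north): blocked, stay at (x=2, y=0)
  N (north): blocked, stay at (x=2, y=0)
  E (east): blocked, stay at (x=2, y=0)
Final: (x=2, y=0)

Answer: Final position: (x=2, y=0)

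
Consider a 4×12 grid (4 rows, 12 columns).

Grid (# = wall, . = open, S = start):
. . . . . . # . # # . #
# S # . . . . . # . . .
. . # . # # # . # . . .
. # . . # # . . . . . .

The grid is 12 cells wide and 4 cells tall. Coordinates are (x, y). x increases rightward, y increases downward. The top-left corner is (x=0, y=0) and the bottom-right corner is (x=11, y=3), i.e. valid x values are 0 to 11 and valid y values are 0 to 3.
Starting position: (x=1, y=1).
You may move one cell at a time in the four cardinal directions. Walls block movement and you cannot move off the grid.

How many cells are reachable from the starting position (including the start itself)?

BFS flood-fill from (x=1, y=1):
  Distance 0: (x=1, y=1)
  Distance 1: (x=1, y=0), (x=1, y=2)
  Distance 2: (x=0, y=0), (x=2, y=0), (x=0, y=2)
  Distance 3: (x=3, y=0), (x=0, y=3)
  Distance 4: (x=4, y=0), (x=3, y=1)
  Distance 5: (x=5, y=0), (x=4, y=1), (x=3, y=2)
  Distance 6: (x=5, y=1), (x=3, y=3)
  Distance 7: (x=6, y=1), (x=2, y=3)
  Distance 8: (x=7, y=1)
  Distance 9: (x=7, y=0), (x=7, y=2)
  Distance 10: (x=7, y=3)
  Distance 11: (x=6, y=3), (x=8, y=3)
  Distance 12: (x=9, y=3)
  Distance 13: (x=9, y=2), (x=10, y=3)
  Distance 14: (x=9, y=1), (x=10, y=2), (x=11, y=3)
  Distance 15: (x=10, y=1), (x=11, y=2)
  Distance 16: (x=10, y=0), (x=11, y=1)
Total reachable: 33 (grid has 33 open cells total)

Answer: Reachable cells: 33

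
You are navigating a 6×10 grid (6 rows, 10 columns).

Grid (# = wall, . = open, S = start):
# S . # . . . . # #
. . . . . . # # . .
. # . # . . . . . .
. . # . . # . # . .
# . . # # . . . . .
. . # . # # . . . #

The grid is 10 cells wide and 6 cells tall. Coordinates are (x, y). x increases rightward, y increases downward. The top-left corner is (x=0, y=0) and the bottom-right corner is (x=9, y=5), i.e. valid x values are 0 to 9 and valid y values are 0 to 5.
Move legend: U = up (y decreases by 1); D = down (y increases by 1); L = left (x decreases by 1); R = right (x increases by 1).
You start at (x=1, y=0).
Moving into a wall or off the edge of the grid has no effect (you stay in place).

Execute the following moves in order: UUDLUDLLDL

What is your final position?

Start: (x=1, y=0)
  U (up): blocked, stay at (x=1, y=0)
  U (up): blocked, stay at (x=1, y=0)
  D (down): (x=1, y=0) -> (x=1, y=1)
  L (left): (x=1, y=1) -> (x=0, y=1)
  U (up): blocked, stay at (x=0, y=1)
  D (down): (x=0, y=1) -> (x=0, y=2)
  L (left): blocked, stay at (x=0, y=2)
  L (left): blocked, stay at (x=0, y=2)
  D (down): (x=0, y=2) -> (x=0, y=3)
  L (left): blocked, stay at (x=0, y=3)
Final: (x=0, y=3)

Answer: Final position: (x=0, y=3)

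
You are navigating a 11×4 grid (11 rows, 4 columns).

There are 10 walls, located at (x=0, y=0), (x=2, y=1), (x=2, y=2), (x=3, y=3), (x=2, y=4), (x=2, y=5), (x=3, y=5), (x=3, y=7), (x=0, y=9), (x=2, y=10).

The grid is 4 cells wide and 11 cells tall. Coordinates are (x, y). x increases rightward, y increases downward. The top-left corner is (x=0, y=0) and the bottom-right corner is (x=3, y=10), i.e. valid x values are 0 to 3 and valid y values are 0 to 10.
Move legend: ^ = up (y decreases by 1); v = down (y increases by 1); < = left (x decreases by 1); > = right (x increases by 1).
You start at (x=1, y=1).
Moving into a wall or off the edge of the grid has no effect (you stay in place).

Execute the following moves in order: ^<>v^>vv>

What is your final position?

Start: (x=1, y=1)
  ^ (up): (x=1, y=1) -> (x=1, y=0)
  < (left): blocked, stay at (x=1, y=0)
  > (right): (x=1, y=0) -> (x=2, y=0)
  v (down): blocked, stay at (x=2, y=0)
  ^ (up): blocked, stay at (x=2, y=0)
  > (right): (x=2, y=0) -> (x=3, y=0)
  v (down): (x=3, y=0) -> (x=3, y=1)
  v (down): (x=3, y=1) -> (x=3, y=2)
  > (right): blocked, stay at (x=3, y=2)
Final: (x=3, y=2)

Answer: Final position: (x=3, y=2)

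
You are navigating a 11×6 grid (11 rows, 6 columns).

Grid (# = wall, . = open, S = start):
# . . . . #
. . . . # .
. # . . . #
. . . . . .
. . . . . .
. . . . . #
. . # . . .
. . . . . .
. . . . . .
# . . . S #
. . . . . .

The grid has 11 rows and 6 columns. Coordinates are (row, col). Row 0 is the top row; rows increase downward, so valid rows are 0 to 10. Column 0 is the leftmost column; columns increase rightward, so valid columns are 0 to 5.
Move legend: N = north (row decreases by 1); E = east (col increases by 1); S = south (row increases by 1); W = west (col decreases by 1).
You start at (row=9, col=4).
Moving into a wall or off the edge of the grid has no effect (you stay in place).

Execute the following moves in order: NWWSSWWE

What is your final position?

Answer: Final position: (row=10, col=1)

Derivation:
Start: (row=9, col=4)
  N (north): (row=9, col=4) -> (row=8, col=4)
  W (west): (row=8, col=4) -> (row=8, col=3)
  W (west): (row=8, col=3) -> (row=8, col=2)
  S (south): (row=8, col=2) -> (row=9, col=2)
  S (south): (row=9, col=2) -> (row=10, col=2)
  W (west): (row=10, col=2) -> (row=10, col=1)
  W (west): (row=10, col=1) -> (row=10, col=0)
  E (east): (row=10, col=0) -> (row=10, col=1)
Final: (row=10, col=1)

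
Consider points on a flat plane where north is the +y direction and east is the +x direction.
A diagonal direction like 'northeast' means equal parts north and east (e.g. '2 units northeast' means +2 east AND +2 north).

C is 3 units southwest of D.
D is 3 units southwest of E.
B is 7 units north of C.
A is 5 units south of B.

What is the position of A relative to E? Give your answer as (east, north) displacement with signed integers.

Answer: A is at (east=-6, north=-4) relative to E.

Derivation:
Place E at the origin (east=0, north=0).
  D is 3 units southwest of E: delta (east=-3, north=-3); D at (east=-3, north=-3).
  C is 3 units southwest of D: delta (east=-3, north=-3); C at (east=-6, north=-6).
  B is 7 units north of C: delta (east=+0, north=+7); B at (east=-6, north=1).
  A is 5 units south of B: delta (east=+0, north=-5); A at (east=-6, north=-4).
Therefore A relative to E: (east=-6, north=-4).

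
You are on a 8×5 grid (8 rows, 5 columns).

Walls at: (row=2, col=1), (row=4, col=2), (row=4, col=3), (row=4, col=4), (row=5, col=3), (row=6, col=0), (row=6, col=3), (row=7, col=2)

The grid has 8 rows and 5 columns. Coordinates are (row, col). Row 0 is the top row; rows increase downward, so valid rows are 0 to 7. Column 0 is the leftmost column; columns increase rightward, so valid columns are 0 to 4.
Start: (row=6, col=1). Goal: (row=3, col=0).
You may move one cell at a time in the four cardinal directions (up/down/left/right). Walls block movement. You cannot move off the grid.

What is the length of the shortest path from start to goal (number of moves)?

BFS from (row=6, col=1) until reaching (row=3, col=0):
  Distance 0: (row=6, col=1)
  Distance 1: (row=5, col=1), (row=6, col=2), (row=7, col=1)
  Distance 2: (row=4, col=1), (row=5, col=0), (row=5, col=2), (row=7, col=0)
  Distance 3: (row=3, col=1), (row=4, col=0)
  Distance 4: (row=3, col=0), (row=3, col=2)  <- goal reached here
One shortest path (4 moves): (row=6, col=1) -> (row=5, col=1) -> (row=5, col=0) -> (row=4, col=0) -> (row=3, col=0)

Answer: Shortest path length: 4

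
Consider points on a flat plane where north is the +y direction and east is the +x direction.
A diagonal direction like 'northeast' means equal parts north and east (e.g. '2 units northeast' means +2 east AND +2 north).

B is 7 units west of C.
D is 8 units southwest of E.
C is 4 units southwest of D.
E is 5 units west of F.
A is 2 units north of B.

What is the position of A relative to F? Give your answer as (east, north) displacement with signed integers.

Place F at the origin (east=0, north=0).
  E is 5 units west of F: delta (east=-5, north=+0); E at (east=-5, north=0).
  D is 8 units southwest of E: delta (east=-8, north=-8); D at (east=-13, north=-8).
  C is 4 units southwest of D: delta (east=-4, north=-4); C at (east=-17, north=-12).
  B is 7 units west of C: delta (east=-7, north=+0); B at (east=-24, north=-12).
  A is 2 units north of B: delta (east=+0, north=+2); A at (east=-24, north=-10).
Therefore A relative to F: (east=-24, north=-10).

Answer: A is at (east=-24, north=-10) relative to F.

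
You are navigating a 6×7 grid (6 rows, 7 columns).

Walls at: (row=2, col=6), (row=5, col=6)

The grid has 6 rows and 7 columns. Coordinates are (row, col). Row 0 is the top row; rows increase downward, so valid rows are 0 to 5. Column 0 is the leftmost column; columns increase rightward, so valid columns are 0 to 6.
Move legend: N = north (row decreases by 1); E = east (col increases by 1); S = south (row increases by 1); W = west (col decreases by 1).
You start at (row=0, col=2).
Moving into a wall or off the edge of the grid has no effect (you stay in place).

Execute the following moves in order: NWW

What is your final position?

Answer: Final position: (row=0, col=0)

Derivation:
Start: (row=0, col=2)
  N (north): blocked, stay at (row=0, col=2)
  W (west): (row=0, col=2) -> (row=0, col=1)
  W (west): (row=0, col=1) -> (row=0, col=0)
Final: (row=0, col=0)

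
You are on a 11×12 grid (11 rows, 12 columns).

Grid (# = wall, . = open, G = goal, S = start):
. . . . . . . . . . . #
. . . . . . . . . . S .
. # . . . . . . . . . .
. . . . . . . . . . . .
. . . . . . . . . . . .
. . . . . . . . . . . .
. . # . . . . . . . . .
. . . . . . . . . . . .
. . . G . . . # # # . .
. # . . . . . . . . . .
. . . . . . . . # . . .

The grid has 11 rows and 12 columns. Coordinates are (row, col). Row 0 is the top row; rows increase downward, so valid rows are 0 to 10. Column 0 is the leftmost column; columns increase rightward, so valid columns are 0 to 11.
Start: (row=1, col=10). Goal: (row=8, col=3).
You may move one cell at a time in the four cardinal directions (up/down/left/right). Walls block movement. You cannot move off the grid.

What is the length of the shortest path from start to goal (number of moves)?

BFS from (row=1, col=10) until reaching (row=8, col=3):
  Distance 0: (row=1, col=10)
  Distance 1: (row=0, col=10), (row=1, col=9), (row=1, col=11), (row=2, col=10)
  Distance 2: (row=0, col=9), (row=1, col=8), (row=2, col=9), (row=2, col=11), (row=3, col=10)
  Distance 3: (row=0, col=8), (row=1, col=7), (row=2, col=8), (row=3, col=9), (row=3, col=11), (row=4, col=10)
  Distance 4: (row=0, col=7), (row=1, col=6), (row=2, col=7), (row=3, col=8), (row=4, col=9), (row=4, col=11), (row=5, col=10)
  Distance 5: (row=0, col=6), (row=1, col=5), (row=2, col=6), (row=3, col=7), (row=4, col=8), (row=5, col=9), (row=5, col=11), (row=6, col=10)
  Distance 6: (row=0, col=5), (row=1, col=4), (row=2, col=5), (row=3, col=6), (row=4, col=7), (row=5, col=8), (row=6, col=9), (row=6, col=11), (row=7, col=10)
  Distance 7: (row=0, col=4), (row=1, col=3), (row=2, col=4), (row=3, col=5), (row=4, col=6), (row=5, col=7), (row=6, col=8), (row=7, col=9), (row=7, col=11), (row=8, col=10)
  Distance 8: (row=0, col=3), (row=1, col=2), (row=2, col=3), (row=3, col=4), (row=4, col=5), (row=5, col=6), (row=6, col=7), (row=7, col=8), (row=8, col=11), (row=9, col=10)
  Distance 9: (row=0, col=2), (row=1, col=1), (row=2, col=2), (row=3, col=3), (row=4, col=4), (row=5, col=5), (row=6, col=6), (row=7, col=7), (row=9, col=9), (row=9, col=11), (row=10, col=10)
  Distance 10: (row=0, col=1), (row=1, col=0), (row=3, col=2), (row=4, col=3), (row=5, col=4), (row=6, col=5), (row=7, col=6), (row=9, col=8), (row=10, col=9), (row=10, col=11)
  Distance 11: (row=0, col=0), (row=2, col=0), (row=3, col=1), (row=4, col=2), (row=5, col=3), (row=6, col=4), (row=7, col=5), (row=8, col=6), (row=9, col=7)
  Distance 12: (row=3, col=0), (row=4, col=1), (row=5, col=2), (row=6, col=3), (row=7, col=4), (row=8, col=5), (row=9, col=6), (row=10, col=7)
  Distance 13: (row=4, col=0), (row=5, col=1), (row=7, col=3), (row=8, col=4), (row=9, col=5), (row=10, col=6)
  Distance 14: (row=5, col=0), (row=6, col=1), (row=7, col=2), (row=8, col=3), (row=9, col=4), (row=10, col=5)  <- goal reached here
One shortest path (14 moves): (row=1, col=10) -> (row=1, col=9) -> (row=1, col=8) -> (row=1, col=7) -> (row=1, col=6) -> (row=1, col=5) -> (row=1, col=4) -> (row=1, col=3) -> (row=2, col=3) -> (row=3, col=3) -> (row=4, col=3) -> (row=5, col=3) -> (row=6, col=3) -> (row=7, col=3) -> (row=8, col=3)

Answer: Shortest path length: 14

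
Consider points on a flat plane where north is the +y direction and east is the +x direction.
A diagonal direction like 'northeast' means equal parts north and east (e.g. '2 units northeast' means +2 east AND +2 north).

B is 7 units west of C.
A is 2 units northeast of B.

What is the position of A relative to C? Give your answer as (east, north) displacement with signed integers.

Answer: A is at (east=-5, north=2) relative to C.

Derivation:
Place C at the origin (east=0, north=0).
  B is 7 units west of C: delta (east=-7, north=+0); B at (east=-7, north=0).
  A is 2 units northeast of B: delta (east=+2, north=+2); A at (east=-5, north=2).
Therefore A relative to C: (east=-5, north=2).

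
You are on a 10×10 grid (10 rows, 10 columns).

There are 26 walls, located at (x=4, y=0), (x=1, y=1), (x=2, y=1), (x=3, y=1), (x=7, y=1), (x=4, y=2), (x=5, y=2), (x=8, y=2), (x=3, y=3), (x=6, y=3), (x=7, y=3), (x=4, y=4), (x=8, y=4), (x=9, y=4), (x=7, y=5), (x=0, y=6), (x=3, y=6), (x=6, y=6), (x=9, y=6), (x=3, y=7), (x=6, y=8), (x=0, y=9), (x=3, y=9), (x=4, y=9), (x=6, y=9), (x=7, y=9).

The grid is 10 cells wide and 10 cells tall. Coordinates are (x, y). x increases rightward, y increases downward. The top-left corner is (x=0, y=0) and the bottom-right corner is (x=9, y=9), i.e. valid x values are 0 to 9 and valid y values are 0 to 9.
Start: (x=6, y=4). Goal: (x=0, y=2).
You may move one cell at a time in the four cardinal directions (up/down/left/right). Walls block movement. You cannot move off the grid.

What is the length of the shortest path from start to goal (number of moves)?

Answer: Shortest path length: 10

Derivation:
BFS from (x=6, y=4) until reaching (x=0, y=2):
  Distance 0: (x=6, y=4)
  Distance 1: (x=5, y=4), (x=7, y=4), (x=6, y=5)
  Distance 2: (x=5, y=3), (x=5, y=5)
  Distance 3: (x=4, y=3), (x=4, y=5), (x=5, y=6)
  Distance 4: (x=3, y=5), (x=4, y=6), (x=5, y=7)
  Distance 5: (x=3, y=4), (x=2, y=5), (x=4, y=7), (x=6, y=7), (x=5, y=8)
  Distance 6: (x=2, y=4), (x=1, y=5), (x=2, y=6), (x=7, y=7), (x=4, y=8), (x=5, y=9)
  Distance 7: (x=2, y=3), (x=1, y=4), (x=0, y=5), (x=1, y=6), (x=7, y=6), (x=2, y=7), (x=8, y=7), (x=3, y=8), (x=7, y=8)
  Distance 8: (x=2, y=2), (x=1, y=3), (x=0, y=4), (x=8, y=6), (x=1, y=7), (x=9, y=7), (x=2, y=8), (x=8, y=8)
  Distance 9: (x=1, y=2), (x=3, y=2), (x=0, y=3), (x=8, y=5), (x=0, y=7), (x=1, y=8), (x=9, y=8), (x=2, y=9), (x=8, y=9)
  Distance 10: (x=0, y=2), (x=9, y=5), (x=0, y=8), (x=1, y=9), (x=9, y=9)  <- goal reached here
One shortest path (10 moves): (x=6, y=4) -> (x=5, y=4) -> (x=5, y=5) -> (x=4, y=5) -> (x=3, y=5) -> (x=2, y=5) -> (x=1, y=5) -> (x=0, y=5) -> (x=0, y=4) -> (x=0, y=3) -> (x=0, y=2)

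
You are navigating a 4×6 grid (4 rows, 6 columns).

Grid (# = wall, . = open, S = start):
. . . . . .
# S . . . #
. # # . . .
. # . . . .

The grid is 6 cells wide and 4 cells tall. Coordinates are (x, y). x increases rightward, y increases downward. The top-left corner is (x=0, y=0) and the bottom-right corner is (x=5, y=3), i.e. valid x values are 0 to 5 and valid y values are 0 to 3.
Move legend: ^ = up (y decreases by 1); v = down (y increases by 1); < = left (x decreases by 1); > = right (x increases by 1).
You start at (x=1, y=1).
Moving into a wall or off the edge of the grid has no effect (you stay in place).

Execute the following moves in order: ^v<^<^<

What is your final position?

Start: (x=1, y=1)
  ^ (up): (x=1, y=1) -> (x=1, y=0)
  v (down): (x=1, y=0) -> (x=1, y=1)
  < (left): blocked, stay at (x=1, y=1)
  ^ (up): (x=1, y=1) -> (x=1, y=0)
  < (left): (x=1, y=0) -> (x=0, y=0)
  ^ (up): blocked, stay at (x=0, y=0)
  < (left): blocked, stay at (x=0, y=0)
Final: (x=0, y=0)

Answer: Final position: (x=0, y=0)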